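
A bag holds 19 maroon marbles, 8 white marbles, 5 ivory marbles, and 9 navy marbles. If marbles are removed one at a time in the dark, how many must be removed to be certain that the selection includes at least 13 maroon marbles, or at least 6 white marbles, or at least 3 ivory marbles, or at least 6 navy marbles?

Each of the 4 colors has its own threshold; avoid all of them simultaneously.
The worst case stops just short of every target: 12 maroon, 5 white, 2 ivory, 5 navy — 12 + 5 + 2 + 5 = 24 marbles.
One more marble must push some color to its target, so 24 + 1 = 25.

25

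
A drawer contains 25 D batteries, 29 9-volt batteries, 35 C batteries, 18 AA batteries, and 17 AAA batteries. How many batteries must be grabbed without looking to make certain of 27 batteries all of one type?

113

In the worst case we take at most 26 of each type, but all 25 D, all 18 AA, and all 17 AAA (fewer than 26), giving 25 + 26 + 26 + 18 + 17 = 112.
One more battery then forces some type to 27, so 112 + 1 = 113.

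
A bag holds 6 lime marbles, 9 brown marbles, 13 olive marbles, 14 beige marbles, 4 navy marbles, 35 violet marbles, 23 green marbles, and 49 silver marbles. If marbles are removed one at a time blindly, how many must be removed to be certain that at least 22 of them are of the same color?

In the worst case we take at most 21 of each color, but all 6 lime, all 9 brown, all 13 olive, all 14 beige, and all 4 navy (fewer than 21), giving 6 + 9 + 13 + 14 + 4 + 21 + 21 + 21 = 109.
One more marble then forces some color to 22, so 109 + 1 = 110.

110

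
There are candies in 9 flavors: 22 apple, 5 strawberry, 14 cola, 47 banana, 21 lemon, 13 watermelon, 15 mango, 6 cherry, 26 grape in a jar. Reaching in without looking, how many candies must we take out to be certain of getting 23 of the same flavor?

In the worst case we take at most 22 of each flavor, but all 5 strawberry, all 14 cola, all 21 lemon, all 13 watermelon, all 15 mango, and all 6 cherry (fewer than 22), giving 22 + 5 + 14 + 22 + 21 + 13 + 15 + 6 + 22 = 140.
One more candy then forces some flavor to 23, so 140 + 1 = 141.

141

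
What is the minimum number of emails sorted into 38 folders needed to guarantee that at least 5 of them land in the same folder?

153

There are 38 folders acting as pigeonholes.
With 38 × 4 = 152 emails we could place exactly 4 in each, with no class reaching 5.
One more forces some class to hold 5, so 152 + 1 = 153.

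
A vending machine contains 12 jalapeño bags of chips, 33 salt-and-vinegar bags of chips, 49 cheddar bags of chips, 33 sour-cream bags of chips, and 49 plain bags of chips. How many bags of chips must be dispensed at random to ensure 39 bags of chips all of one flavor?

Treat the 5 flavors as pigeonholes.
In the worst case we take at most 38 of each flavor, but all 12 jalapeño, all 33 salt-and-vinegar, and all 33 sour-cream (fewer than 38), giving 12 + 33 + 38 + 33 + 38 = 154.
One more bag of chips then forces some flavor to 39, so 154 + 1 = 155.

155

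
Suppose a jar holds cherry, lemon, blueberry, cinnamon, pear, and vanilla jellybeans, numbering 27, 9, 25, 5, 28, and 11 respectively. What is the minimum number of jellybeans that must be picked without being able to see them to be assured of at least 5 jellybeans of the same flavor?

25

Treat the 6 flavors as pigeonholes.
The worst case takes 4 jellybeans of each flavor without reaching 5 of any: 6 × 4 = 24.
The next jellybean must bring some flavor to 5, so 24 + 1 = 25.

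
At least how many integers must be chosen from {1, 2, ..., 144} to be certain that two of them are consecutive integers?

Partition {1, …, 144} into 72 pairs: {1,2}, {3,4}, …, {143,144}.
Choosing 72 integers — say the 72 even numbers 2, 4, …, 144 — takes one from each pair and avoids the property.
Choosing 73 forces two into the same pair by pigeonhole, and those are consecutive. So 73.

73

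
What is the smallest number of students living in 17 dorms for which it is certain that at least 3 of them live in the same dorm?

35

There are 17 dorms acting as pigeonholes.
With 17 × 2 = 34 students we could place exactly 2 in each, with no class reaching 3.
One more forces some class to hold 3, so 34 + 1 = 35.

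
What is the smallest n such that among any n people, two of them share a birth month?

There are 12 months of the year acting as pigeonholes.
With 12 people we could place one in each, avoiding any repeat.
One more forces some class to hold 2, so 12 + 1 = 13.

13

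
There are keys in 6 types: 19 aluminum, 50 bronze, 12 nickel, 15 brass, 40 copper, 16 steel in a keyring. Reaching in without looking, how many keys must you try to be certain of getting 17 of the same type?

92

In the worst case we take at most 16 of each type, but all 12 nickel and all 15 brass (fewer than 16), giving 16 + 16 + 12 + 15 + 16 + 16 = 91.
One more key then forces some type to 17, so 91 + 1 = 92.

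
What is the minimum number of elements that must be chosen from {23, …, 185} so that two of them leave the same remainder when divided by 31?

Group the integers by remainder mod 31; there are 31 residue classes, each nonempty in this range.
Choosing one from each class (31 integers) avoids any shared remainder.
One more choice must repeat a class, so two differ by a multiple of 31. Hence 31 + 1 = 32.

32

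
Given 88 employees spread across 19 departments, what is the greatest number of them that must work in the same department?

If each of the 19 departments held at most 4, the total would be at most 19 × 4 = 76 < 88, a contradiction.
So at least one holds ⌈88/19⌉ = 5.

5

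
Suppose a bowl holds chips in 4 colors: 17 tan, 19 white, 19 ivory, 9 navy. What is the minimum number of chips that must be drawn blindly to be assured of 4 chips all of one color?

Treat the 4 colors as pigeonholes.
The worst case takes 3 chips of each color without reaching 4 of any: 4 × 3 = 12.
The next chip must bring some color to 4, so 12 + 1 = 13.

13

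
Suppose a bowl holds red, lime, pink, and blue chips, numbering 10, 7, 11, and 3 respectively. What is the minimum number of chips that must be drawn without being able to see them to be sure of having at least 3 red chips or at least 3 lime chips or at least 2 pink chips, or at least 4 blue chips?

The worst case stops just short of every target: 2 red, 2 lime, 1 pink, 3 blue — 2 + 2 + 1 + 3 = 8 chips.
One more chip must push some color to its target, so 8 + 1 = 9.

9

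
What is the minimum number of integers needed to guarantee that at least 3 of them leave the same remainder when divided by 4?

There are 4 residue classes modulo 4 acting as pigeonholes.
With 4 × 2 = 8 integers we could place exactly 2 in each, with no class reaching 3.
One more forces some class to hold 3, so 8 + 1 = 9.

9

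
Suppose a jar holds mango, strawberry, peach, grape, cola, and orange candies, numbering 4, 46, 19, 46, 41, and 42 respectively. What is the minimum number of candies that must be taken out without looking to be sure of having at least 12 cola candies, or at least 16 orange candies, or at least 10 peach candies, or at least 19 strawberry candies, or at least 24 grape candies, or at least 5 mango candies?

Each of the 6 flavors has its own threshold; avoid all of them simultaneously.
The worst case stops just short of every target: 4 mango, 18 strawberry, 9 peach, 23 grape, 11 cola, 15 orange — 4 + 18 + 9 + 23 + 11 + 15 = 80 candies.
One more candy must push some flavor to its target, so 80 + 1 = 81.

81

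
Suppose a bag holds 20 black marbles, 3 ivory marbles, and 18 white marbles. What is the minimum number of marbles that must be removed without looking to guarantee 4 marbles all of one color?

10

Treat the 3 colors as pigeonholes.
The worst case takes 3 marbles of each color without reaching 4 of any: 3 × 3 = 9.
The next marble must bring some color to 4, so 9 + 1 = 10.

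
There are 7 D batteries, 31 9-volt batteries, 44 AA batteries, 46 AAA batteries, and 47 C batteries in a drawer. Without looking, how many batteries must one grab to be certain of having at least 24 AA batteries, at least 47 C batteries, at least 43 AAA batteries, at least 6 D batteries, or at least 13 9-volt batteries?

Each of the 5 types has its own threshold; avoid all of them simultaneously.
The worst case stops just short of every target: 5 D, 12 9-volt, 23 AA, 42 AAA, 46 C — 5 + 12 + 23 + 42 + 46 = 128 batteries.
One more battery must push some type to its target, so 128 + 1 = 129.

129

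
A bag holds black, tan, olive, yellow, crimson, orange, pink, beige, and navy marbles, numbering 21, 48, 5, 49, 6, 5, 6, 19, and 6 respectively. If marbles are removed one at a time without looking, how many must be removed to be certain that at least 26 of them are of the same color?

119

In the worst case we take at most 25 of each color, but all 21 black, all 5 olive, all 6 crimson, all 5 orange, all 6 pink, all 19 beige, and all 6 navy (fewer than 25), giving 21 + 25 + 5 + 25 + 6 + 5 + 6 + 19 + 6 = 118.
One more marble then forces some color to 26, so 118 + 1 = 119.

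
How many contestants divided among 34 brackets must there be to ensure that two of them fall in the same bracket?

There are 34 brackets acting as pigeonholes.
With 34 contestants we could place one in each, avoiding any repeat.
One more forces some class to hold 2, so 34 + 1 = 35.

35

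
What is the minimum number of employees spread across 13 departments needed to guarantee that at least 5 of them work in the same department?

There are 13 departments acting as pigeonholes.
With 13 × 4 = 52 employees we could place exactly 4 in each, with no class reaching 5.
One more forces some class to hold 5, so 52 + 1 = 53.

53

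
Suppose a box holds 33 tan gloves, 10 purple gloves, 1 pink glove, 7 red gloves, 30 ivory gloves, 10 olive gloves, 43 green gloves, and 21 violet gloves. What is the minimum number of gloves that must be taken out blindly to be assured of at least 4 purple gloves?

The worst case draws every non-purple glove first: 33 + 1 + 7 + 30 + 10 + 43 + 21 = 145.
The next 4 draws are then forced to be purple, giving 145 + 4 = 149.

149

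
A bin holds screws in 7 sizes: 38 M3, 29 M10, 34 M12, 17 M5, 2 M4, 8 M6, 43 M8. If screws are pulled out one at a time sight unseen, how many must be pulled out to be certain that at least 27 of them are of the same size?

Treat the 7 sizes as pigeonholes.
In the worst case we take at most 26 of each size, but all 17 M5, all 2 M4, and all 8 M6 (fewer than 26), giving 26 + 26 + 26 + 17 + 2 + 8 + 26 = 131.
One more screw then forces some size to 27, so 131 + 1 = 132.

132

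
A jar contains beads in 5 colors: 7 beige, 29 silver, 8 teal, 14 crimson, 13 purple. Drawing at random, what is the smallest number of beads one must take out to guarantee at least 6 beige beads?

70

To avoid beige beads as long as possible, exhaust the other 4 colors first.
The worst case draws every non-beige bead first: 29 + 8 + 14 + 13 = 64.
The next 6 draws are then forced to be beige, giving 64 + 6 = 70.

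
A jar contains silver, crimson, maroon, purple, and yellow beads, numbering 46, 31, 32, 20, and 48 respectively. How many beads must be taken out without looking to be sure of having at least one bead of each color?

158

The hardest color to obtain is purple: we could draw every other bead first — 177 − 20 = 157 beads — without a single purple one.
The next draw must be purple, so 157 + 1 = 158.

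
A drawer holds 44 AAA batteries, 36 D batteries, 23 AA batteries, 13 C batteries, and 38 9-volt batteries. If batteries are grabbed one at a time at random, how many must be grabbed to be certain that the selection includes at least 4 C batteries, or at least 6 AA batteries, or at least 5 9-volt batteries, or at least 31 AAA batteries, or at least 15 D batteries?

The worst case stops just short of every target: 30 AAA, 14 D, 5 AA, 3 C, 4 9-volt — 30 + 14 + 5 + 3 + 4 = 56 batteries.
One more battery must push some type to its target, so 56 + 1 = 57.

57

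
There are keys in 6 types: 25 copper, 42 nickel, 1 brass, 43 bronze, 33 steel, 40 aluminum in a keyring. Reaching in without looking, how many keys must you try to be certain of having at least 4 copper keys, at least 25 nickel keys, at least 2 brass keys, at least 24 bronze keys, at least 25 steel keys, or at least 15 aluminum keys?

The worst case stops just short of every target: 3 copper, 24 nickel, 1 brass, 23 bronze, 24 steel, 14 aluminum — 3 + 24 + 1 + 23 + 24 + 14 = 89 keys.
One more key must push some type to its target, so 89 + 1 = 90.

90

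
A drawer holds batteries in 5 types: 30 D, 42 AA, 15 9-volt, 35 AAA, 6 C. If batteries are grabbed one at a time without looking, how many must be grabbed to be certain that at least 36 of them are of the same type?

In the worst case we take at most 35 of each type, but all 30 D, all 15 9-volt, and all 6 C (fewer than 35), giving 30 + 35 + 15 + 35 + 6 = 121.
One more battery then forces some type to 36, so 121 + 1 = 122.

122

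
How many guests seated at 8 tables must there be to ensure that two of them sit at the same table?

There are 8 tables acting as pigeonholes.
With 8 guests we could place one in each, avoiding any repeat.
One more forces some class to hold 2, so 8 + 1 = 9.

9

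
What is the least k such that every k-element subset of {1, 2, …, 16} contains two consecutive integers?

Partition {1, …, 16} into 8 pairs: {1,2}, {3,4}, …, {15,16}.
Choosing 8 integers — say the 8 even numbers 2, 4, …, 16 — takes one from each pair and avoids the property.
Choosing 9 forces two into the same pair by pigeonhole, and those are consecutive. So 9.

9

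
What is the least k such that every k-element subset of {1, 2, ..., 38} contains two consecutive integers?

20

Partition {1, …, 38} into 19 pairs: {1,2}, {3,4}, …, {37,38}.
Choosing 19 integers — say the 19 even numbers 2, 4, …, 38 — takes one from each pair and avoids the property.
Choosing 20 forces two into the same pair by pigeonhole, and those are consecutive. So 20.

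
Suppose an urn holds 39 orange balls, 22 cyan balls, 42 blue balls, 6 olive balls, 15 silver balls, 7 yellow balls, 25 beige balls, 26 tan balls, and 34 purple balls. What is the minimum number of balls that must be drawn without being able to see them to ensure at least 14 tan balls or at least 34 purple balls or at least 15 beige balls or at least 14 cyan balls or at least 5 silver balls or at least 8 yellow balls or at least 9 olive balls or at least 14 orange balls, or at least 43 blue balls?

The worst case stops just short of every target: 13 orange, 13 cyan, 42 blue, all 6 olive, 4 silver, 7 yellow, 14 beige, 13 tan, 33 purple — 13 + 13 + 42 + 6 + 4 + 7 + 14 + 13 + 33 = 145 balls.
One more ball must push some color to its target, so 145 + 1 = 146.

146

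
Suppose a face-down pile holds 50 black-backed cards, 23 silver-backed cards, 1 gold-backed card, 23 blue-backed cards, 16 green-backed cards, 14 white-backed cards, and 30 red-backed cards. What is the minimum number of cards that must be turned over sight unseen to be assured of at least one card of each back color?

157

The hardest back color to obtain is gold-backed: we could draw every other card first — 157 − 1 = 156 cards — without a single gold-backed one.
The next draw must be gold-backed, so 156 + 1 = 157.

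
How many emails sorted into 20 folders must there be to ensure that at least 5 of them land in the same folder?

There are 20 folders acting as pigeonholes.
With 20 × 4 = 80 emails we could place exactly 4 in each, with no class reaching 5.
One more forces some class to hold 5, so 80 + 1 = 81.

81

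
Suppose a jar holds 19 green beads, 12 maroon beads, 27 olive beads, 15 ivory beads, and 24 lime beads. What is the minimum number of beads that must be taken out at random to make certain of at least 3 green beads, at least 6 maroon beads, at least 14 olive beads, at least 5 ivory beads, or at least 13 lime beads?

37

The worst case stops just short of every target: 2 green, 5 maroon, 13 olive, 4 ivory, 12 lime — 2 + 5 + 13 + 4 + 12 = 36 beads.
One more bead must push some color to its target, so 36 + 1 = 37.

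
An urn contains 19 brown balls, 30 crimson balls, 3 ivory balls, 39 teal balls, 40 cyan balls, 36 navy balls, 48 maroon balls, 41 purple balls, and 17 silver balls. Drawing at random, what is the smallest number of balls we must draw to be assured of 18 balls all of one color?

In the worst case we take at most 17 of each color, but all 3 ivory (fewer than 17), giving 17 + 17 + 3 + 17 + 17 + 17 + 17 + 17 + 17 = 139.
One more ball then forces some color to 18, so 139 + 1 = 140.

140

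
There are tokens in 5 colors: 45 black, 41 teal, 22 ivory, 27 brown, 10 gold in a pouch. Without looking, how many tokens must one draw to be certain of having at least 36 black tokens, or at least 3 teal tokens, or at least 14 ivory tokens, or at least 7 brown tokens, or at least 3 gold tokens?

Each of the 5 colors has its own threshold; avoid all of them simultaneously.
The worst case stops just short of every target: 35 black, 2 teal, 13 ivory, 6 brown, 2 gold — 35 + 2 + 13 + 6 + 2 = 58 tokens.
One more token must push some color to its target, so 58 + 1 = 59.

59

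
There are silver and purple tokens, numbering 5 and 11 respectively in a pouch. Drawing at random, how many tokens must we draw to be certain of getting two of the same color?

The worst case takes 1 token of each color without reaching 2 of any: 2 × 1 = 2.
The next token must bring some color to 2, so 2 + 1 = 3.

3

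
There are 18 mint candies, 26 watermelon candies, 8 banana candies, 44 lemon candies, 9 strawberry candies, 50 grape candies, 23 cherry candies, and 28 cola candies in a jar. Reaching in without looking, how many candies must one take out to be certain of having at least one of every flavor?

The hardest flavor to obtain is banana: we could draw every other candy first — 206 − 8 = 198 candies — without a single banana one.
The next draw must be banana, so 198 + 1 = 199.

199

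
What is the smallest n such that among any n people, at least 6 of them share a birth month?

There are 12 months of the year acting as pigeonholes.
With 12 × 5 = 60 people we could place exactly 5 in each, with no class reaching 6.
One more forces some class to hold 6, so 60 + 1 = 61.

61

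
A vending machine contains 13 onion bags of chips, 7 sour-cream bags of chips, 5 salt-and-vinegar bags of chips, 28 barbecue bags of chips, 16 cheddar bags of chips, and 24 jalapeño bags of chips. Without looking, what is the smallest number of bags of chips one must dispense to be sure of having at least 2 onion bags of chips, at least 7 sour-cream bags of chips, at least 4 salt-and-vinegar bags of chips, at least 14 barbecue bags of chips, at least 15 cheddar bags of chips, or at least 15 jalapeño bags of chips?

52

The worst case stops just short of every target: 1 onion, 6 sour-cream, 3 salt-and-vinegar, 13 barbecue, 14 cheddar, 14 jalapeño — 1 + 6 + 3 + 13 + 14 + 14 = 51 bags of chips.
One more bag of chips must push some flavor to its target, so 51 + 1 = 52.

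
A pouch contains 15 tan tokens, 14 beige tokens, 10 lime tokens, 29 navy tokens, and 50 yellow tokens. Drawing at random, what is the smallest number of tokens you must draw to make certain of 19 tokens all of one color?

76

In the worst case we take at most 18 of each color, but all 15 tan, all 14 beige, and all 10 lime (fewer than 18), giving 15 + 14 + 10 + 18 + 18 = 75.
One more token then forces some color to 19, so 75 + 1 = 76.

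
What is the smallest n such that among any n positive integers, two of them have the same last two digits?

There are 100 possible two-digit endings acting as pigeonholes.
With 100 positive integers we could place one in each, avoiding any repeat.
One more forces some class to hold 2, so 100 + 1 = 101.

101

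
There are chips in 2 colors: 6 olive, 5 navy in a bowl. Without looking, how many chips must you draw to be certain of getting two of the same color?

3

Treat the 2 colors as pigeonholes.
The worst case takes 1 chip of each color without reaching 2 of any: 2 × 1 = 2.
The next chip must bring some color to 2, so 2 + 1 = 3.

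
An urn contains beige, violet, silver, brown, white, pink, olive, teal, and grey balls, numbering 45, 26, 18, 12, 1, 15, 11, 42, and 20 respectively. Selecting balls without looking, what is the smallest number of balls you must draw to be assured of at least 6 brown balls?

To avoid brown balls as long as possible, exhaust the other 8 colors first.
The worst case draws every non-brown ball first: 45 + 26 + 18 + 1 + 15 + 11 + 42 + 20 = 178.
The next 6 draws are then forced to be brown, giving 178 + 6 = 184.

184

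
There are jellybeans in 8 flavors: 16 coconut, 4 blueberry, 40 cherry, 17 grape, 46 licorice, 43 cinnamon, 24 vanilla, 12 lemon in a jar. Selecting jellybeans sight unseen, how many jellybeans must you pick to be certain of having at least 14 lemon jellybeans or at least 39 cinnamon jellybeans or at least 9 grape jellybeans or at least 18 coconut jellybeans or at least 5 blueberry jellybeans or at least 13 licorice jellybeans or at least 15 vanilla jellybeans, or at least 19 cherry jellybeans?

123

Each of the 8 flavors has its own threshold; avoid all of them simultaneously.
The worst case stops just short of every target: all 16 coconut, 4 blueberry, 18 cherry, 8 grape, 12 licorice, 38 cinnamon, 14 vanilla, all 12 lemon — 16 + 4 + 18 + 8 + 12 + 38 + 14 + 12 = 122 jellybeans.
One more jellybean must push some flavor to its target, so 122 + 1 = 123.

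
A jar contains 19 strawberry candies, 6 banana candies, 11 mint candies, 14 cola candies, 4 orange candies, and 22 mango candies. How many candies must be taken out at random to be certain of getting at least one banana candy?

71

To avoid banana candies as long as possible, exhaust the other 5 flavors first.
The worst case draws every non-banana candy first: 19 + 11 + 14 + 4 + 22 = 70.
The next draw is then forced to be banana, giving 70 + 1 = 71.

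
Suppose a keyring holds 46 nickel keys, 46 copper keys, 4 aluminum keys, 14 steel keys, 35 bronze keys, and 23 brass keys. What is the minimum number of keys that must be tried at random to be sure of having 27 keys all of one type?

120

In the worst case we take at most 26 of each type, but all 4 aluminum, all 14 steel, and all 23 brass (fewer than 26), giving 26 + 26 + 4 + 14 + 26 + 23 = 119.
One more key then forces some type to 27, so 119 + 1 = 120.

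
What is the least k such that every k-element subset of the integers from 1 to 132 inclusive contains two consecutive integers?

Partition {1, …, 132} into 66 pairs: {1,2}, {3,4}, …, {131,132}.
Choosing 66 integers — say the 66 even numbers 2, 4, …, 132 — takes one from each pair and avoids the property.
Choosing 67 forces two into the same pair by pigeonhole, and those are consecutive. So 67.

67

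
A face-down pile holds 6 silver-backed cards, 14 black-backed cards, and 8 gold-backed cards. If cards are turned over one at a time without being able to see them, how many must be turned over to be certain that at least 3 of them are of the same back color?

7

The worst case takes 2 cards of each back color without reaching 3 of any: 3 × 2 = 6.
The next card must bring some back color to 3, so 6 + 1 = 7.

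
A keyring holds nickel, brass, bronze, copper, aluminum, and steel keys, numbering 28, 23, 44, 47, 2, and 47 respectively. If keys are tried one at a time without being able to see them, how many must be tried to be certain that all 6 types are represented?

The hardest type to obtain is aluminum: we could draw every other key first — 191 − 2 = 189 keys — without a single aluminum one.
The next draw must be aluminum, so 189 + 1 = 190.

190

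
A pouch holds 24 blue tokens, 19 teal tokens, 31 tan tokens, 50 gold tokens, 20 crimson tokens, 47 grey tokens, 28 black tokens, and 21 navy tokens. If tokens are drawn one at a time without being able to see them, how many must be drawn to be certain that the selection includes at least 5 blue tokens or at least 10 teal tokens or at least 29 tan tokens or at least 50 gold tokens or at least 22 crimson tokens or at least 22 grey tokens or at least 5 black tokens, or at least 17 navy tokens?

Each of the 8 colors has its own threshold; avoid all of them simultaneously.
The worst case stops just short of every target: 4 blue, 9 teal, 28 tan, 49 gold, all 20 crimson, 21 grey, 4 black, 16 navy — 4 + 9 + 28 + 49 + 20 + 21 + 4 + 16 = 151 tokens.
One more token must push some color to its target, so 151 + 1 = 152.

152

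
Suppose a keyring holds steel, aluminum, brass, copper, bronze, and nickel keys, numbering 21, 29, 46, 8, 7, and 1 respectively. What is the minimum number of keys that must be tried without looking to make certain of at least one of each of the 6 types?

112

The hardest type to obtain is nickel: we could draw every other key first — 112 − 1 = 111 keys — without a single nickel one.
The next draw must be nickel, so 111 + 1 = 112.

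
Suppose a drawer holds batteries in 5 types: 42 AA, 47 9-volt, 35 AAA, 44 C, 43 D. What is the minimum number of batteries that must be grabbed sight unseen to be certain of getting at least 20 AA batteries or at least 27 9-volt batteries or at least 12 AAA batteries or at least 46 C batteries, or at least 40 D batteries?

The worst case stops just short of every target: 19 AA, 26 9-volt, 11 AAA, all 44 C, 39 D — 19 + 26 + 11 + 44 + 39 = 139 batteries.
One more battery must push some type to its target, so 139 + 1 = 140.

140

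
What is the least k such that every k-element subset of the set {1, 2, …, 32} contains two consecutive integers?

Partition {1, …, 32} into 16 pairs: {1,2}, {3,4}, …, {31,32}.
Choosing 16 integers — say the 16 even numbers 2, 4, …, 32 — takes one from each pair and avoids the property.
Choosing 17 forces two into the same pair by pigeonhole, and those are consecutive. So 17.

17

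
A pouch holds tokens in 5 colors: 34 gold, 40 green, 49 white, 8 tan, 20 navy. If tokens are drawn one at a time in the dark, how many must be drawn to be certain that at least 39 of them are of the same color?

139

In the worst case we take at most 38 of each color, but all 34 gold, all 8 tan, and all 20 navy (fewer than 38), giving 34 + 38 + 38 + 8 + 20 = 138.
One more token then forces some color to 39, so 138 + 1 = 139.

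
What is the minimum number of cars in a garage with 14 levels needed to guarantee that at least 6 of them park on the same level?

71

There are 14 levels acting as pigeonholes.
With 14 × 5 = 70 cars we could place exactly 5 in each, with no class reaching 6.
One more forces some class to hold 6, so 70 + 1 = 71.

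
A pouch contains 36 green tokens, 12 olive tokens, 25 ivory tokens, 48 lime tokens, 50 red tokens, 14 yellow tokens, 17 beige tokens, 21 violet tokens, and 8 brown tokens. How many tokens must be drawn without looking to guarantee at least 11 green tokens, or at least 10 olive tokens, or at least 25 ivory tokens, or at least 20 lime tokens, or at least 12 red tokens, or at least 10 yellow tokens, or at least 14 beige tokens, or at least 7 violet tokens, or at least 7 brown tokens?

108

The worst case stops just short of every target: 10 green, 9 olive, 24 ivory, 19 lime, 11 red, 9 yellow, 13 beige, 6 violet, 6 brown — 10 + 9 + 24 + 19 + 11 + 9 + 13 + 6 + 6 = 107 tokens.
One more token must push some color to its target, so 107 + 1 = 108.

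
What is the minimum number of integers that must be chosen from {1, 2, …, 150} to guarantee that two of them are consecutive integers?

Partition {1, …, 150} into 75 pairs: {1,2}, {3,4}, …, {149,150}.
Choosing 75 integers — say the 75 even numbers 2, 4, …, 150 — takes one from each pair and avoids the property.
Choosing 76 forces two into the same pair by pigeonhole, and those are consecutive. So 76.

76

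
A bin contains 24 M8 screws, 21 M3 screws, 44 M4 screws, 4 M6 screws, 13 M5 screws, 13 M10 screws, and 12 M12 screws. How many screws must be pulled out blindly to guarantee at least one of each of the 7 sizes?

The hardest size to obtain is M6: we could draw every other screw first — 131 − 4 = 127 screws — without a single M6 one.
The next draw must be M6, so 127 + 1 = 128.

128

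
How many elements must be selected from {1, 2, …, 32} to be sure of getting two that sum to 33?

Partition {1, …, 32} into 16 pairs: {1,32}, {2,31}, …, {16,17}.
Choosing 16 integers — say the integers 1 through 16 — takes one from each pair and avoids the property.
Choosing 17 forces two into the same pair by pigeonhole, and those sum to 33. So 17.

17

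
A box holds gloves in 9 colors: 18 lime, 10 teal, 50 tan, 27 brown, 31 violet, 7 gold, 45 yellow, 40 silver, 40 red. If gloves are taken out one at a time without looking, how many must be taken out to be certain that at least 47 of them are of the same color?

Treat the 9 colors as pigeonholes.
In the worst case we take at most 46 of each color, but all 18 lime, all 10 teal, all 27 brown, all 31 violet, all 7 gold, all 45 yellow, all 40 silver, and all 40 red (fewer than 46), giving 18 + 10 + 46 + 27 + 31 + 7 + 45 + 40 + 40 = 264.
One more glove then forces some color to 47, so 264 + 1 = 265.

265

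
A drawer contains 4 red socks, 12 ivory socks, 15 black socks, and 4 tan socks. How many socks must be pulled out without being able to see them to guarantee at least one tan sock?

The worst case draws every non-tan sock first: 4 + 12 + 15 = 31.
The next draw is then forced to be tan, giving 31 + 1 = 32.

32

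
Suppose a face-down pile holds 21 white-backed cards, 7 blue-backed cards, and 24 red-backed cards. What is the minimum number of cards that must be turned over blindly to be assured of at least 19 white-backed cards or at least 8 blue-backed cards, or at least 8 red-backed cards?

33

Each of the 3 back colors has its own threshold; avoid all of them simultaneously.
The worst case stops just short of every target: 18 white-backed, 7 blue-backed, 7 red-backed — 18 + 7 + 7 = 32 cards.
One more card must push some back color to its target, so 32 + 1 = 33.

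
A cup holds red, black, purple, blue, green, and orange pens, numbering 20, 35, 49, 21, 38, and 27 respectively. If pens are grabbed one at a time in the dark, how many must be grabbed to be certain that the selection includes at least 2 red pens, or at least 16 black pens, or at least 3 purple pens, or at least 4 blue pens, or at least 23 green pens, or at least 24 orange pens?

67

The worst case stops just short of every target: 1 red, 15 black, 2 purple, 3 blue, 22 green, 23 orange — 1 + 15 + 2 + 3 + 22 + 23 = 66 pens.
One more pen must push some ink color to its target, so 66 + 1 = 67.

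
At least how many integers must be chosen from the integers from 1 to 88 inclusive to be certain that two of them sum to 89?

45

Partition {1, …, 88} into 44 pairs: {1,88}, {2,87}, …, {44,45}.
Choosing 44 integers — say the integers 1 through 44 — takes one from each pair and avoids the property.
Choosing 45 forces two into the same pair by pigeonhole, and those sum to 89. So 45.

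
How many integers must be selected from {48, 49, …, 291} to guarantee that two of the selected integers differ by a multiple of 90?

Group the integers by remainder mod 90; there are 90 residue classes, each nonempty in this range.
Choosing one from each class (90 integers) avoids any shared remainder.
One more choice must repeat a class, so two differ by a multiple of 90. Hence 90 + 1 = 91.

91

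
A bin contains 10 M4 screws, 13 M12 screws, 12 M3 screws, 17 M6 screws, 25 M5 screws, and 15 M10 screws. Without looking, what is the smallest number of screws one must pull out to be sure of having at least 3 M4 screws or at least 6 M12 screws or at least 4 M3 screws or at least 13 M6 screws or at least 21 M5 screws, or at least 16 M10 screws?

58

The worst case stops just short of every target: 2 M4, 5 M12, 3 M3, 12 M6, 20 M5, 15 M10 — 2 + 5 + 3 + 12 + 20 + 15 = 57 screws.
One more screw must push some size to its target, so 57 + 1 = 58.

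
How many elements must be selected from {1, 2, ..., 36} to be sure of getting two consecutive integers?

19

Partition {1, …, 36} into 18 pairs: {1,2}, {3,4}, …, {35,36}.
Choosing 18 integers — say the 18 even numbers 2, 4, …, 36 — takes one from each pair and avoids the property.
Choosing 19 forces two into the same pair by pigeonhole, and those are consecutive. So 19.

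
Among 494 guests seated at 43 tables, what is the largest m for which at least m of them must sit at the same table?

The 494 guests fall into 43 tables.
If each of the 43 tables held at most 11, the total would be at most 43 × 11 = 473 < 494, a contradiction.
So at least one holds ⌈494/43⌉ = 12.

12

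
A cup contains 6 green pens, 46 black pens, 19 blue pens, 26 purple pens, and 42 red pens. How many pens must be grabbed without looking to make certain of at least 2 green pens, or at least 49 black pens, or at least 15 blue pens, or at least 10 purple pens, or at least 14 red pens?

The worst case stops just short of every target: 1 green, all 46 black, 14 blue, 9 purple, 13 red — 1 + 46 + 14 + 9 + 13 = 83 pens.
One more pen must push some ink color to its target, so 83 + 1 = 84.

84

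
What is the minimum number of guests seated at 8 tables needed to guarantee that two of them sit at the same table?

There are 8 tables acting as pigeonholes.
With 8 guests we could place one in each, avoiding any repeat.
One more forces some class to hold 2, so 8 + 1 = 9.

9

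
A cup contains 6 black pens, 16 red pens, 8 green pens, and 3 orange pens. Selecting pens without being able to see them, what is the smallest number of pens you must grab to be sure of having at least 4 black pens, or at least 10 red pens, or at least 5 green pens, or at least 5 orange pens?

20

The worst case stops just short of every target: 3 black, 9 red, 4 green, all 3 orange — 3 + 9 + 4 + 3 = 19 pens.
One more pen must push some ink color to its target, so 19 + 1 = 20.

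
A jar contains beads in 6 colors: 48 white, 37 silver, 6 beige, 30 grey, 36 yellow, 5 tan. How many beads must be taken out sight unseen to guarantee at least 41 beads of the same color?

In the worst case we take at most 40 of each color, but all 37 silver, all 6 beige, all 30 grey, all 36 yellow, and all 5 tan (fewer than 40), giving 40 + 37 + 6 + 30 + 36 + 5 = 154.
One more bead then forces some color to 41, so 154 + 1 = 155.

155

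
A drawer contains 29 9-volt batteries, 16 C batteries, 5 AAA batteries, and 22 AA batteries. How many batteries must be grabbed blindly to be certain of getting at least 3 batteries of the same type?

The worst case takes 2 batteries of each type without reaching 3 of any: 4 × 2 = 8.
The next battery must bring some type to 3, so 8 + 1 = 9.

9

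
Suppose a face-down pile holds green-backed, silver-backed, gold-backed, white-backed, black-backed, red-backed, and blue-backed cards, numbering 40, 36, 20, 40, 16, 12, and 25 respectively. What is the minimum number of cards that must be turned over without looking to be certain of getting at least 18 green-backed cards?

167

The worst case draws every non-green-backed card first: 36 + 20 + 40 + 16 + 12 + 25 = 149.
The next 18 draws are then forced to be green-backed, giving 149 + 18 = 167.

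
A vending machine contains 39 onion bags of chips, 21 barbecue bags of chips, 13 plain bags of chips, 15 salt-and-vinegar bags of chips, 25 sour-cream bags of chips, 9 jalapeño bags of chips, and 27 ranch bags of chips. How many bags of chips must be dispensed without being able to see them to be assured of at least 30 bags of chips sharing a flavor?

In the worst case we take at most 29 of each flavor, but all 21 barbecue, all 13 plain, all 15 salt-and-vinegar, all 25 sour-cream, all 9 jalapeño, and all 27 ranch (fewer than 29), giving 29 + 21 + 13 + 15 + 25 + 9 + 27 = 139.
One more bag of chips then forces some flavor to 30, so 139 + 1 = 140.

140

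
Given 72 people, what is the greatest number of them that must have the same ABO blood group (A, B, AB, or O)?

There are 4 ABO blood groups, which serve as the pigeonholes.
If each of the 4 ABO blood groups held at most 17, the total would be at most 4 × 17 = 68 < 72, a contradiction.
So at least one holds ⌈72/4⌉ = 18.

18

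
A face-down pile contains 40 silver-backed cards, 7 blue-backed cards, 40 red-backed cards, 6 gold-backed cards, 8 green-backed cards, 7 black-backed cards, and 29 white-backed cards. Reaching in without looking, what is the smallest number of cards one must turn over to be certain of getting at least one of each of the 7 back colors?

The hardest back color to obtain is gold-backed: we could draw every other card first — 137 − 6 = 131 cards — without a single gold-backed one.
The next draw must be gold-backed, so 131 + 1 = 132.

132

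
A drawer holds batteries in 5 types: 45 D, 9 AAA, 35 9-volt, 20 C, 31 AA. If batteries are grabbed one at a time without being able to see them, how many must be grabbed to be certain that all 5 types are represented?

132

The hardest type to obtain is AAA: we could draw every other battery first — 140 − 9 = 131 batteries — without a single AAA one.
The next draw must be AAA, so 131 + 1 = 132.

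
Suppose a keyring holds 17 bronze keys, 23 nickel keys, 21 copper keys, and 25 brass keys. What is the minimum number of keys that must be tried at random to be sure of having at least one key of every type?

The hardest type to obtain is bronze: we could draw every other key first — 86 − 17 = 69 keys — without a single bronze one.
The next draw must be bronze, so 69 + 1 = 70.

70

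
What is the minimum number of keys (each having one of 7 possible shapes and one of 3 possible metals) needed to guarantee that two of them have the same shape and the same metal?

There are 7 × 3 = 21 (shape, metal) combinations acting as pigeonholes.
With 21 keys we could place one in each, avoiding any repeat.
One more forces some (shape, metal) pair to hold 2, so 21 + 1 = 22.

22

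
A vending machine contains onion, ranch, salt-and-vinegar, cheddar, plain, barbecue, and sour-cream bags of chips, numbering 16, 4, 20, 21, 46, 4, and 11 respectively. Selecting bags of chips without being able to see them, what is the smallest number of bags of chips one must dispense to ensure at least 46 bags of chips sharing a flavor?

122

In the worst case we take at most 45 of each flavor, but all 16 onion, all 4 ranch, all 20 salt-and-vinegar, all 21 cheddar, all 4 barbecue, and all 11 sour-cream (fewer than 45), giving 16 + 4 + 20 + 21 + 45 + 4 + 11 = 121.
One more bag of chips then forces some flavor to 46, so 121 + 1 = 122.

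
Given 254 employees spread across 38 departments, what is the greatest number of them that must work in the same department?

7

If each of the 38 departments held at most 6, the total would be at most 38 × 6 = 228 < 254, a contradiction.
So at least one holds ⌈254/38⌉ = 7.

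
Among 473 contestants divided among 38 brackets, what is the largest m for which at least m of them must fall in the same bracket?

The 473 contestants fall into 38 brackets.
If each of the 38 brackets held at most 12, the total would be at most 38 × 12 = 456 < 473, a contradiction.
So at least one holds ⌈473/38⌉ = 13.

13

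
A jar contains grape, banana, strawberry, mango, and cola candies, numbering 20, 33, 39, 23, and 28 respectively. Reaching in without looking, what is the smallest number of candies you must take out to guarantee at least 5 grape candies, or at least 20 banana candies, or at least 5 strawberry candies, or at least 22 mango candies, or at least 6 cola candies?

54

The worst case stops just short of every target: 4 grape, 19 banana, 4 strawberry, 21 mango, 5 cola — 4 + 19 + 4 + 21 + 5 = 53 candies.
One more candy must push some flavor to its target, so 53 + 1 = 54.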